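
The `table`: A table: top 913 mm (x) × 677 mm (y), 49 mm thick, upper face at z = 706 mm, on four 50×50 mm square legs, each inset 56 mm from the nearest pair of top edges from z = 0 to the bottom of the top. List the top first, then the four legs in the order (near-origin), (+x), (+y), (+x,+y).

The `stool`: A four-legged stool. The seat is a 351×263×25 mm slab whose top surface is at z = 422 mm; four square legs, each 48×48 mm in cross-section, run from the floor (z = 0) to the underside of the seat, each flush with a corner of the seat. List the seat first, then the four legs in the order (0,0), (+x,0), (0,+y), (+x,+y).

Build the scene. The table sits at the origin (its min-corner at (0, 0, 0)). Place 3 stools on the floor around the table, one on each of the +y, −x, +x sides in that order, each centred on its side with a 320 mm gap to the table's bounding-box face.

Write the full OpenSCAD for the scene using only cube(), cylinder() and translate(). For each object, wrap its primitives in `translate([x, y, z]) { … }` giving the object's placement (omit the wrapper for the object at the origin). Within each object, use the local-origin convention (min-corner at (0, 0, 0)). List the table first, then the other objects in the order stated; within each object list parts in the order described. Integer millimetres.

translate([0, 0, 657]) cube([913, 677, 49]);
translate([56, 56, 0]) cube([50, 50, 657]);
translate([807, 56, 0]) cube([50, 50, 657]);
translate([56, 571, 0]) cube([50, 50, 657]);
translate([807, 571, 0]) cube([50, 50, 657]);
translate([281, 997, 0]) {
  translate([0, 0, 397]) cube([351, 263, 25]);
  cube([48, 48, 397]);
  translate([303, 0, 0]) cube([48, 48, 397]);
  translate([0, 215, 0]) cube([48, 48, 397]);
  translate([303, 215, 0]) cube([48, 48, 397]);
}
translate([-671, 207, 0]) {
  translate([0, 0, 397]) cube([351, 263, 25]);
  cube([48, 48, 397]);
  translate([303, 0, 0]) cube([48, 48, 397]);
  translate([0, 215, 0]) cube([48, 48, 397]);
  translate([303, 215, 0]) cube([48, 48, 397]);
}
translate([1233, 207, 0]) {
  translate([0, 0, 397]) cube([351, 263, 25]);
  cube([48, 48, 397]);
  translate([303, 0, 0]) cube([48, 48, 397]);
  translate([0, 215, 0]) cube([48, 48, 397]);
  translate([303, 215, 0]) cube([48, 48, 397]);
}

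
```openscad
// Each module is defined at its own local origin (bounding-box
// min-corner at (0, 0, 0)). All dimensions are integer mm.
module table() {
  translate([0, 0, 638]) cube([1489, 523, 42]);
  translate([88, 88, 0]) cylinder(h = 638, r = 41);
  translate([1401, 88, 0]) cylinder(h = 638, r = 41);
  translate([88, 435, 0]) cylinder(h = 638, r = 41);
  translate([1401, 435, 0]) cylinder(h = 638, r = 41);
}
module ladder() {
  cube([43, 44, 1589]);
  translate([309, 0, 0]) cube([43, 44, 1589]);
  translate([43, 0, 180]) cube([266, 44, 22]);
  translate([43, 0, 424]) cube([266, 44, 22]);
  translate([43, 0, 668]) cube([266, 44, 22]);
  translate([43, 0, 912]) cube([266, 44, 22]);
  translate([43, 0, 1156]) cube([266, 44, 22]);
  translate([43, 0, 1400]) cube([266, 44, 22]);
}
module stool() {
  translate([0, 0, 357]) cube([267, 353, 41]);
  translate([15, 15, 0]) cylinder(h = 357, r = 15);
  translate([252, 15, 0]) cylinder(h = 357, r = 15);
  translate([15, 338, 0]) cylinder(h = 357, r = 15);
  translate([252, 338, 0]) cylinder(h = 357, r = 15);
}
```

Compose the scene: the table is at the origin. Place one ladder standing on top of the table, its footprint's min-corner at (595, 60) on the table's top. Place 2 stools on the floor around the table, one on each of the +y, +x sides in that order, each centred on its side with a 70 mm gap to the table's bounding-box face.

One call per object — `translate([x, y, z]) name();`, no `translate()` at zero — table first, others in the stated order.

table();
translate([595, 60, 680]) ladder();
translate([611, 593, 0]) stool();
translate([1559, 85, 0]) stool();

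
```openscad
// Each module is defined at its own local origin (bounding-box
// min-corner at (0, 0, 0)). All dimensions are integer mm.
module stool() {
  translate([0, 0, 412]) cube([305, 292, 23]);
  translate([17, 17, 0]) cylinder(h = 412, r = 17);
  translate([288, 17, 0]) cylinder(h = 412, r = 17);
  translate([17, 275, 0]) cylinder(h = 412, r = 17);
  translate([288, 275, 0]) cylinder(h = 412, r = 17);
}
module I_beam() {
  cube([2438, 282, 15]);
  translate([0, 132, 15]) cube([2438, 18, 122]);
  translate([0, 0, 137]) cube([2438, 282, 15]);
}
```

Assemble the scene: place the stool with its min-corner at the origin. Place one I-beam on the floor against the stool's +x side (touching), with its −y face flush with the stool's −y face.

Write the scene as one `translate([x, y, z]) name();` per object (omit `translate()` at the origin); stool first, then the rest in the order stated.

stool();
translate([305, 0, 0]) I_beam();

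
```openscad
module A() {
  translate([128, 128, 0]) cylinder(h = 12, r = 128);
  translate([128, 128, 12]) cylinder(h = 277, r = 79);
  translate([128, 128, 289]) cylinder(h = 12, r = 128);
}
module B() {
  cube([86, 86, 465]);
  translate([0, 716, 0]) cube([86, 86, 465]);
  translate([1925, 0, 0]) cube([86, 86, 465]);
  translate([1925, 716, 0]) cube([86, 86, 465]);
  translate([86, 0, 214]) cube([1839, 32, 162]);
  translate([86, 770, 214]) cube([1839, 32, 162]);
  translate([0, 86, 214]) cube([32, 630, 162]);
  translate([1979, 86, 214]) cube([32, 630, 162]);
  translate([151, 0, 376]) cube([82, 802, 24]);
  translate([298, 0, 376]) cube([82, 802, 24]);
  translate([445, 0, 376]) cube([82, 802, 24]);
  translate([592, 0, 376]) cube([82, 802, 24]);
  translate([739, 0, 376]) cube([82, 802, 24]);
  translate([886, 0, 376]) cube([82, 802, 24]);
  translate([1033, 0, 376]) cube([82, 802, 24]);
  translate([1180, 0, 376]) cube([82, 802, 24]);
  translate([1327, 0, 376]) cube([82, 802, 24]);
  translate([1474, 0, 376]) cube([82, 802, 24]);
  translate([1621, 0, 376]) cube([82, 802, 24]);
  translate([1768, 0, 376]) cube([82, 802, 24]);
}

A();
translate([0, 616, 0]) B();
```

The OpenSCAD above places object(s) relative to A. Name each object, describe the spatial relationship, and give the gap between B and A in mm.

A is a spool. B is a bed frame. The bed frame is on the floor beside the spool on its +y side. The gap between the bed frame and the spool is 360 mm.

The bed frame's nearest face is 360 mm from the spool's +y face.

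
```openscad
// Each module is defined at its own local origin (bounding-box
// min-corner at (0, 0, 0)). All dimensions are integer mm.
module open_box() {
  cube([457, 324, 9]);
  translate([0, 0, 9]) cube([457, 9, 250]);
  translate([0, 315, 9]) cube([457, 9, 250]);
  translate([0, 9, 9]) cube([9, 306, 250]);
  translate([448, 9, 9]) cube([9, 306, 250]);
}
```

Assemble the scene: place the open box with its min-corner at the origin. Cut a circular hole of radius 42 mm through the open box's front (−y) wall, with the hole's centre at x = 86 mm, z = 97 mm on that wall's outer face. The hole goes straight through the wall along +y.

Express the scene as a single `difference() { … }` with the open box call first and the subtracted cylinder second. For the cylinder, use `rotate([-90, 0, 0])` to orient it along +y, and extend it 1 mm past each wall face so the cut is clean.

difference() {
  open_box();
  translate([86, -1, 97]) rotate([-90, 0, 0]) cylinder(h = 11, r = 42);
}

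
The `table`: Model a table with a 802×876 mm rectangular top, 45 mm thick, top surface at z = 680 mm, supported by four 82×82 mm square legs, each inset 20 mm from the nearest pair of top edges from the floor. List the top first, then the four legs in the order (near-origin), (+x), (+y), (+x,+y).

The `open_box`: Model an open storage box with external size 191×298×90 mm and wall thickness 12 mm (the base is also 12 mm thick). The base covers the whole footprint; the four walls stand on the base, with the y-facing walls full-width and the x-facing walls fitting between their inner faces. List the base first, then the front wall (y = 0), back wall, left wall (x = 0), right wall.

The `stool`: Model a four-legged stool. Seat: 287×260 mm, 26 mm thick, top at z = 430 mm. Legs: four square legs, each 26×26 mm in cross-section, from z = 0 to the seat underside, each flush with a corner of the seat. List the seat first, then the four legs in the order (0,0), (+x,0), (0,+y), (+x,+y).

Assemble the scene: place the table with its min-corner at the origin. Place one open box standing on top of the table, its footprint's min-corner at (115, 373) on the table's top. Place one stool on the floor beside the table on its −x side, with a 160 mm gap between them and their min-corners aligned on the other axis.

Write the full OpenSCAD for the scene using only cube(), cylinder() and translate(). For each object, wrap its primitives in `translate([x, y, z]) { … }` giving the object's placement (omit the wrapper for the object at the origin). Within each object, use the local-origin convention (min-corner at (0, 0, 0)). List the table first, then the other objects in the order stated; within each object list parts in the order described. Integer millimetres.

translate([0, 0, 635]) cube([802, 876, 45]);
translate([20, 20, 0]) cube([82, 82, 635]);
translate([700, 20, 0]) cube([82, 82, 635]);
translate([20, 774, 0]) cube([82, 82, 635]);
translate([700, 774, 0]) cube([82, 82, 635]);
translate([115, 373, 680]) {
  cube([191, 298, 12]);
  translate([0, 0, 12]) cube([191, 12, 78]);
  translate([0, 286, 12]) cube([191, 12, 78]);
  translate([0, 12, 12]) cube([12, 274, 78]);
  translate([179, 12, 12]) cube([12, 274, 78]);
}
translate([-447, 0, 0]) {
  translate([0, 0, 404]) cube([287, 260, 26]);
  cube([26, 26, 404]);
  translate([261, 0, 0]) cube([26, 26, 404]);
  translate([0, 234, 0]) cube([26, 26, 404]);
  translate([261, 234, 0]) cube([26, 26, 404]);
}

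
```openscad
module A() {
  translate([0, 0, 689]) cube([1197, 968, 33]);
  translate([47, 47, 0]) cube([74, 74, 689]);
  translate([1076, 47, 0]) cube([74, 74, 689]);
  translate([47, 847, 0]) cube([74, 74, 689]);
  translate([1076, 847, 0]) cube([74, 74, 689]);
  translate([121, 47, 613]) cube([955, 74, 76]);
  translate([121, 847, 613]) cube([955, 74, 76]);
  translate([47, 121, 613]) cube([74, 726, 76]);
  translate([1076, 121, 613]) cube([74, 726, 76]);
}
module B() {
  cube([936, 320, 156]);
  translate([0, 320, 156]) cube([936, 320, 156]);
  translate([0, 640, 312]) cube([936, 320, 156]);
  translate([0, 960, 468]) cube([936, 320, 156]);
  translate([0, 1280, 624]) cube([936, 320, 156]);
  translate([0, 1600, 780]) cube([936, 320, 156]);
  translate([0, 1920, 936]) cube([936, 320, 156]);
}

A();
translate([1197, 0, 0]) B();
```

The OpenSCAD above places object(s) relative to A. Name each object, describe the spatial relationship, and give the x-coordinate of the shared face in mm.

A is a table. B is a staircase. The staircase is against the table's +x side, with their −y faces flush. The x-coordinate of the shared face is 1197 mm.

The table's +x face and the staircase's −x face are both at x = 1197 mm.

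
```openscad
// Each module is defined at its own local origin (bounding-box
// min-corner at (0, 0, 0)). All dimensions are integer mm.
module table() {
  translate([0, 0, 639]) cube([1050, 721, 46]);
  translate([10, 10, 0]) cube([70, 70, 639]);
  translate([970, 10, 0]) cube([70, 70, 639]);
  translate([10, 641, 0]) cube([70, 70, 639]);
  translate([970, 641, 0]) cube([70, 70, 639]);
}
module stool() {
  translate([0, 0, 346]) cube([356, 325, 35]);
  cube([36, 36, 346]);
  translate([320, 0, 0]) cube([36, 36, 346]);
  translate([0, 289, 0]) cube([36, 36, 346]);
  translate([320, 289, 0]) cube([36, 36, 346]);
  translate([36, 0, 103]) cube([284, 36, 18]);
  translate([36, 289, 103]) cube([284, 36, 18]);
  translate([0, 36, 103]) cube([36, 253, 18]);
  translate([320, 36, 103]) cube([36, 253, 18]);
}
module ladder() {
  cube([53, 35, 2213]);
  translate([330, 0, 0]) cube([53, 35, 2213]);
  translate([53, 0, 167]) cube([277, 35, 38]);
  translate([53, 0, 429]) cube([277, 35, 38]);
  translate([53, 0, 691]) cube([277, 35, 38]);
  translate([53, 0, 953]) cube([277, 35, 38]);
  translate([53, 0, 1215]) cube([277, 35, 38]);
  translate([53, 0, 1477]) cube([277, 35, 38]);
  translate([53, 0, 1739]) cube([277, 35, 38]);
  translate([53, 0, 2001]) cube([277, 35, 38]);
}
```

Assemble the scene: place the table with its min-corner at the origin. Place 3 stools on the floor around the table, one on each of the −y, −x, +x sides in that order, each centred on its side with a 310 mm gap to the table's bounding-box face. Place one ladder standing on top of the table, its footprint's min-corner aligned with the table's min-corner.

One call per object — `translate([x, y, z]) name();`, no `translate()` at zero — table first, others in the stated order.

table();
translate([347, -635, 0]) stool();
translate([-666, 198, 0]) stool();
translate([1360, 198, 0]) stool();
translate([0, 0, 685]) ladder();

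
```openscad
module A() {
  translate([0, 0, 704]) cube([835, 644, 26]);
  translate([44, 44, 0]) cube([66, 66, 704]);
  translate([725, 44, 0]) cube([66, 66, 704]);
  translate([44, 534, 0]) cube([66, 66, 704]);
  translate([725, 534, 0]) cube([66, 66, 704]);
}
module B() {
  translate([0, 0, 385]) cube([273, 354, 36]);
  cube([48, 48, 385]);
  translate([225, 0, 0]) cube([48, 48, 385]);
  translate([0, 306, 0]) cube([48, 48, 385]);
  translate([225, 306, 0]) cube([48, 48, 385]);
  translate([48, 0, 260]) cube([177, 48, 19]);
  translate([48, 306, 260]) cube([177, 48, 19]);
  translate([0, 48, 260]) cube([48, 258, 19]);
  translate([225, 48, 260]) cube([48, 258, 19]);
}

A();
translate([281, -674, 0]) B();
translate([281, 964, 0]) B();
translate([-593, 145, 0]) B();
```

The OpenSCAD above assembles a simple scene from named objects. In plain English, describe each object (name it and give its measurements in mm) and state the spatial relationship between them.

A is a table with a 835×644 mm rectangular top, 26 mm thick, top surface at z = 730 mm, supported by four 66×66 mm square legs, each inset 44 mm from the nearest pair of top edges, running from the floor.

B is a simple wooden stool: a rectangular seat 273 mm (x) by 354 mm (y), 36 mm thick, top face at z = 421 mm, on four square legs, each 48×48 mm in cross-section. The legs rest on z = 0, each flush with a corner of the seat. Four stretchers, 48 mm wide and 19 mm tall, connect adjacent legs with their undersides at z = 260 mm, each running between the inner faces of the legs it joins and aligned with the legs' outer faces on the other axis.

Three stools sit around the table at the −y, +y, −x sides.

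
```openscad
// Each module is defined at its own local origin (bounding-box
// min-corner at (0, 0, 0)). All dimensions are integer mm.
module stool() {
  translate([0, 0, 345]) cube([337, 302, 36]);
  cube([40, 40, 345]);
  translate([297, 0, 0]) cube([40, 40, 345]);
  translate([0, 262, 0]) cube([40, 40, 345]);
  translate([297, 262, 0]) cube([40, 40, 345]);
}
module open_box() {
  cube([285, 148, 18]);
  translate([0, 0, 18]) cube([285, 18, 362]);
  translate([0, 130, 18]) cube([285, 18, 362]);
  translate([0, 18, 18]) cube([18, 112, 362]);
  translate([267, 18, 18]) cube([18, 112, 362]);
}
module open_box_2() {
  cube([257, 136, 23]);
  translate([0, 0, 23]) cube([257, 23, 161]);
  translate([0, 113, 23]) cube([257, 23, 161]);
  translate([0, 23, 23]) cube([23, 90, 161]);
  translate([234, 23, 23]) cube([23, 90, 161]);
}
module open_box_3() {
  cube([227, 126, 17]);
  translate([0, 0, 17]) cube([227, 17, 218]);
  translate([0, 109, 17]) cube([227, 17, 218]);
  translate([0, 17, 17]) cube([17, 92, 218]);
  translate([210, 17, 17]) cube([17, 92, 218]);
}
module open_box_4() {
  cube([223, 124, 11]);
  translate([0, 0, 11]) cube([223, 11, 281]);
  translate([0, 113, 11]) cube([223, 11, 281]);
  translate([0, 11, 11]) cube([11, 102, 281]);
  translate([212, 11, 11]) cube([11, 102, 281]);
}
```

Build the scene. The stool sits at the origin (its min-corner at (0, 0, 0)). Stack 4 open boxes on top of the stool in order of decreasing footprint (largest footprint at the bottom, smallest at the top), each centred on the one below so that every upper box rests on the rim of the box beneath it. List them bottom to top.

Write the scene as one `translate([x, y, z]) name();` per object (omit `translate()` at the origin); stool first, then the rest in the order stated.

stool();
translate([26, 77, 381]) open_box();
translate([40, 83, 761]) open_box_2();
translate([55, 88, 945]) open_box_3();
translate([57, 89, 1180]) open_box_4();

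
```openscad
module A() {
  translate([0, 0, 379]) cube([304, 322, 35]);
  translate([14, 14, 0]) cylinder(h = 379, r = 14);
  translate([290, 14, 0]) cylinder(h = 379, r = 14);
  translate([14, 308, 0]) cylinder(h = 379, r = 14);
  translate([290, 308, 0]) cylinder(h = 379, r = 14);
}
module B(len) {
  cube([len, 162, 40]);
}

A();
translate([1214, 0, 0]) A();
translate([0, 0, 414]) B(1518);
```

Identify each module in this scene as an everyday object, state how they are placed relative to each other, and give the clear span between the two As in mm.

Second stool starts at x = 1214; first ends at x = 304; clear span = 1214 − 304 = 910 mm.

A is a stool. B is a beam. A beam spans the tops of two stools. The clear span between the two stools is 910 mm.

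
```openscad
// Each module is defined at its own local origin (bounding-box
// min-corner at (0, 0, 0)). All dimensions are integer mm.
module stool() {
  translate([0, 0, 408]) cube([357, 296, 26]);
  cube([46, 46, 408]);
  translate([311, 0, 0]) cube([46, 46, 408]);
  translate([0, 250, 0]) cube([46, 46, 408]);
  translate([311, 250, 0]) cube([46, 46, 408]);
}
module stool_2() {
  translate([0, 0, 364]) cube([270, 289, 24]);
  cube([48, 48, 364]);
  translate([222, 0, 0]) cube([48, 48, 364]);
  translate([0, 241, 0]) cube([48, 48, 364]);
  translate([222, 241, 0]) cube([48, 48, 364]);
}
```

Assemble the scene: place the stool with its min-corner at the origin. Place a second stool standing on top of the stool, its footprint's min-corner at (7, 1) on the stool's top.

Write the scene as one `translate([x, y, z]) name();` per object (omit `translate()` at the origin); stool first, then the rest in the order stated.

stool();
translate([7, 1, 434]) stool_2();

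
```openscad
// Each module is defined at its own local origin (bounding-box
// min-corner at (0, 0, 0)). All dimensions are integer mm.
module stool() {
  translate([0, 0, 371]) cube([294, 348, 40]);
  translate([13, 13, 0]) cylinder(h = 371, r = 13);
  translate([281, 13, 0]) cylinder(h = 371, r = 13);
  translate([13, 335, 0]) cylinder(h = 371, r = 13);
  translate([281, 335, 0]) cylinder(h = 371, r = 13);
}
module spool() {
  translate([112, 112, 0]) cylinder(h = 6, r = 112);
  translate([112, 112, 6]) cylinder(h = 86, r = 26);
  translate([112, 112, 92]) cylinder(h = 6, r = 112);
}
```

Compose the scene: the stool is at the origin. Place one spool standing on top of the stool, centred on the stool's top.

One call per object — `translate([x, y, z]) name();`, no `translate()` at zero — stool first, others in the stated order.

stool();
translate([35, 62, 411]) spool();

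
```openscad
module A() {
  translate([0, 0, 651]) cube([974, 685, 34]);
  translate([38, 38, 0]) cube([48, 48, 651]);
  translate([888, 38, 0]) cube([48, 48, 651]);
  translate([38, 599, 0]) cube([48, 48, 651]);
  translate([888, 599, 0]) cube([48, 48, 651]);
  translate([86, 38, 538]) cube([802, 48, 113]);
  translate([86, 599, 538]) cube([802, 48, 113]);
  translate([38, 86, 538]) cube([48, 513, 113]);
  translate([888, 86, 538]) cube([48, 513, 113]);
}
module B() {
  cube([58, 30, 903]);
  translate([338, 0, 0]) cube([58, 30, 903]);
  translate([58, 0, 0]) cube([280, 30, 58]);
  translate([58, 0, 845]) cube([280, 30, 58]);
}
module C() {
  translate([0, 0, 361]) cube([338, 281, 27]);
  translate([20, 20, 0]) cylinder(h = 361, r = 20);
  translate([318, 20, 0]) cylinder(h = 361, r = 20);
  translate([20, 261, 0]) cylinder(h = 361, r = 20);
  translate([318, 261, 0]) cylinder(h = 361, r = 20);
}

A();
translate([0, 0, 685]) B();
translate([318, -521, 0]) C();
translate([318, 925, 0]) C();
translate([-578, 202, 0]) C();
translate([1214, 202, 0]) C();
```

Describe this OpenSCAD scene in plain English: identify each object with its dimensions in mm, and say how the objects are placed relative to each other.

A is a table: top 974 mm (x) × 685 mm (y), 34 mm thick, upper face at z = 685 mm, on four 48×48 mm square legs, each inset 38 mm from the nearest pair of top edges, running from z = 0 to the bottom of the top. Four apron rails, 48 mm thick and 113 mm tall, run between adjacent legs with their top edges flush with the underside of the top and their outer faces flush with the legs' outer faces.

B is a picture frame with a 280×787 mm rectangular opening (x by z) and a uniform 58 mm border on every side. Frame depth is 30 mm along y. It is built from two vertical stiles running the full outside height and two horizontal rails spanning the gap between the stiles.

C is a four-legged stool. The seat is a 338×281×27 mm slab whose top surface is at z = 388 mm; four round legs, each 40 mm in diameter, run from the floor (z = 0) to the underside of the seat, each leg's axis is inset half a diameter from the nearest pair of seat edges (so the leg's bounding box is flush with the corner).

The picture frame is on top of the table. Four stools sit around the table at the −y, +y, −x, +x sides.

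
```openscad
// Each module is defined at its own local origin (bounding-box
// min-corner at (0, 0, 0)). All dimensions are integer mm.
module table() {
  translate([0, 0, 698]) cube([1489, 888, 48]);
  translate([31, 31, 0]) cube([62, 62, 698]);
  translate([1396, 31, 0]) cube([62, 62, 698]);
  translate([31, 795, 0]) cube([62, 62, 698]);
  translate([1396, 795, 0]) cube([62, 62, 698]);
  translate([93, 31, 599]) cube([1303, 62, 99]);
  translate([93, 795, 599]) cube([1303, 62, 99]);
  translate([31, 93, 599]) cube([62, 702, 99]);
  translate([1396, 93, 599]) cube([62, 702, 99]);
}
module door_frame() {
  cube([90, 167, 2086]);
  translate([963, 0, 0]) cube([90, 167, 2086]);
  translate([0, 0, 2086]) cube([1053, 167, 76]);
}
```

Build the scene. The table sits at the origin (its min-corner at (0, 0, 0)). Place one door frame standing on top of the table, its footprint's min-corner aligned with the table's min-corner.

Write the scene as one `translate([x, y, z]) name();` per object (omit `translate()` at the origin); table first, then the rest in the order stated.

table();
translate([0, 0, 746]) door_frame();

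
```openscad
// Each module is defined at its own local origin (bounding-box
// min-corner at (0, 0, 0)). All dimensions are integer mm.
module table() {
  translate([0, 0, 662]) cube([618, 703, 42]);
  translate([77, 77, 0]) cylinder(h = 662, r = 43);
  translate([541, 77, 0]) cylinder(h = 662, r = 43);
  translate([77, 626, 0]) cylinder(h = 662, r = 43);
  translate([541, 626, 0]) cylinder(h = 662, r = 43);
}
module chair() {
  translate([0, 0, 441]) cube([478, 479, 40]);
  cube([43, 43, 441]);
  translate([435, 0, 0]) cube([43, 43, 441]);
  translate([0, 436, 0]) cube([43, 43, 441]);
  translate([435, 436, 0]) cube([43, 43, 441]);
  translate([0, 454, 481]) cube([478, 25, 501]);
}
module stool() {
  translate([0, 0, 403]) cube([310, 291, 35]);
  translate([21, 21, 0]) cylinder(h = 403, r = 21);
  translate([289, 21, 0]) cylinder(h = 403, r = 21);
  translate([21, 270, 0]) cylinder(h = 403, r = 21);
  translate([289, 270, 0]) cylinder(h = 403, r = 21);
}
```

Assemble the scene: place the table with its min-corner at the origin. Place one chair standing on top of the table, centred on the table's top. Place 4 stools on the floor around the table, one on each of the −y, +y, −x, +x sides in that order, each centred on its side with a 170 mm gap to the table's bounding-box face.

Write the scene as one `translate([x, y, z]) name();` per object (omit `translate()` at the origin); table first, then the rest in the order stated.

table();
translate([70, 112, 704]) chair();
translate([154, -461, 0]) stool();
translate([154, 873, 0]) stool();
translate([-480, 206, 0]) stool();
translate([788, 206, 0]) stool();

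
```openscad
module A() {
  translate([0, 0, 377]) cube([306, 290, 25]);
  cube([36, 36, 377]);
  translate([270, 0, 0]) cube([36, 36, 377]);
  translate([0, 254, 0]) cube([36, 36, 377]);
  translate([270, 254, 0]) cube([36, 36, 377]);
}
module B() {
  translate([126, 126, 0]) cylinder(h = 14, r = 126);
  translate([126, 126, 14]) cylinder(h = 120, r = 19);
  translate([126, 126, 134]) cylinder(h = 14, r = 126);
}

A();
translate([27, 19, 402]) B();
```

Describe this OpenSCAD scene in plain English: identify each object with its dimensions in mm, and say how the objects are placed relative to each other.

A is a simple wooden stool: a rectangular seat 306 mm (x) by 290 mm (y), 25 mm thick, top face at z = 402 mm, on four square legs, each 36×36 mm in cross-section. The legs rest on z = 0, each flush with a corner of the seat.

B is a spool: two coaxial disc flanges of radius 126 mm and thickness 14 mm, joined by a core cylinder of radius 19 mm and height 120 mm. The lower flange rests on z = 0 and the three cylinders share a vertical axis.

The spool is on top of the stool, centred.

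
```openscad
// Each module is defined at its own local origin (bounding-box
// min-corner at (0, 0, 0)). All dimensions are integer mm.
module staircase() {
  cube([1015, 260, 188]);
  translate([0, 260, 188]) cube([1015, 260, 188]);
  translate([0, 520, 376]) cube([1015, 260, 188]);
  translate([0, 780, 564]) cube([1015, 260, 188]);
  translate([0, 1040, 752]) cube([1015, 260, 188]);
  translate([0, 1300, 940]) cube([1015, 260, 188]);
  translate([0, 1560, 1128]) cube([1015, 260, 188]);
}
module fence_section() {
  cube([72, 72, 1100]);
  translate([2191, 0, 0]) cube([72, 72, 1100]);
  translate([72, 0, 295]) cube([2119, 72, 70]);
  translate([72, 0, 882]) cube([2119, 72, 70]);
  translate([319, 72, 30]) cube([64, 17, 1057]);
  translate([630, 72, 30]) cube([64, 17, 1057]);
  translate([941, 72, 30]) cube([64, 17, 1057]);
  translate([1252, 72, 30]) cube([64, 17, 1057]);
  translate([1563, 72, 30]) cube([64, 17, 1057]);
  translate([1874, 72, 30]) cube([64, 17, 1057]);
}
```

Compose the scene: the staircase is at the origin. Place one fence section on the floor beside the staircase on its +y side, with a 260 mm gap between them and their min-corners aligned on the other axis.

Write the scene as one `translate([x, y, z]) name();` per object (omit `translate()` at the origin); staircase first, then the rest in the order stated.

staircase();
translate([0, 2080, 0]) fence_section();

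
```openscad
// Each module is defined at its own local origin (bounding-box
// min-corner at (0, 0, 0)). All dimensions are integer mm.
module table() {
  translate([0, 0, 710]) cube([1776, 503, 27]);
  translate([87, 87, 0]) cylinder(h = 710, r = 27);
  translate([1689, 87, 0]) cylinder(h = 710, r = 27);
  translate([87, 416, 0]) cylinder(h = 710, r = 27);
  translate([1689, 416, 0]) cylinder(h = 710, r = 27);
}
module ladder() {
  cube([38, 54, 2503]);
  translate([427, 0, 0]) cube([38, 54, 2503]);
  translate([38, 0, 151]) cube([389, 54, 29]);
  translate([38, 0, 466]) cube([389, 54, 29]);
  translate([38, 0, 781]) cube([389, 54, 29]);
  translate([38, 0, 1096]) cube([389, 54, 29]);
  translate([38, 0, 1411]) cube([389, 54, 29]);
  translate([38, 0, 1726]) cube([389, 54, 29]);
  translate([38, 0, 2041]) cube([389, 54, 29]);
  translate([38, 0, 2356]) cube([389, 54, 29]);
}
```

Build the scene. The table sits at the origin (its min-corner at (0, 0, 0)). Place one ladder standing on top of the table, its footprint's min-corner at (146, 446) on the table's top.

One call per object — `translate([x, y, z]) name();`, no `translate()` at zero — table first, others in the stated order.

table();
translate([146, 446, 737]) ladder();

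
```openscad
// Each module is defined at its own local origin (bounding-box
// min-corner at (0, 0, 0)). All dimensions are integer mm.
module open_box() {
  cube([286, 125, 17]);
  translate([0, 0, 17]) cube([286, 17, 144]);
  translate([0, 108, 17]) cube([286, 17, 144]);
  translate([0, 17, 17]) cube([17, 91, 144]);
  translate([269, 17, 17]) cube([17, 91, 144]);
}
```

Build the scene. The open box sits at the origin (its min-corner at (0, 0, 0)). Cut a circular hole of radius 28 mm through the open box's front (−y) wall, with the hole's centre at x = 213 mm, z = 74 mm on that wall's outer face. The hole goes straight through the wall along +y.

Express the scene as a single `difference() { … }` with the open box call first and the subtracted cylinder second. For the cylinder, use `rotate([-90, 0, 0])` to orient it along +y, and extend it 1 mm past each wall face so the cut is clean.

difference() {
  open_box();
  translate([213, -1, 74]) rotate([-90, 0, 0]) cylinder(h = 19, r = 28);
}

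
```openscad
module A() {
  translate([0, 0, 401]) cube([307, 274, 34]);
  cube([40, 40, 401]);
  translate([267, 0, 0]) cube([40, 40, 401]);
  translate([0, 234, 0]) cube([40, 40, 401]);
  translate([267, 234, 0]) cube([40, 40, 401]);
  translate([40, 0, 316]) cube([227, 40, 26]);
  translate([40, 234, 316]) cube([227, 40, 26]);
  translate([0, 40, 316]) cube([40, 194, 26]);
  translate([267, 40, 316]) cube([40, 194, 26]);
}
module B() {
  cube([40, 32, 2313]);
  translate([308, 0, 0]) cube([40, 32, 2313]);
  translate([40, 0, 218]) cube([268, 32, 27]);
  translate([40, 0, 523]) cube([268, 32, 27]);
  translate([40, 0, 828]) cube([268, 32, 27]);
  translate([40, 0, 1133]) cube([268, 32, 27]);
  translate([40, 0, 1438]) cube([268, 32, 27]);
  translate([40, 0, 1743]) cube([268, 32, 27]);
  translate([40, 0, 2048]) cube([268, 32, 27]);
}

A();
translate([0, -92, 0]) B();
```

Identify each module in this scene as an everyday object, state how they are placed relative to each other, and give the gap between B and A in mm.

The ladder's nearest face is 60 mm from the stool's −y face.

A is a stool. B is a ladder. The ladder is on the floor beside the stool on its −y side. The gap between the ladder and the stool is 60 mm.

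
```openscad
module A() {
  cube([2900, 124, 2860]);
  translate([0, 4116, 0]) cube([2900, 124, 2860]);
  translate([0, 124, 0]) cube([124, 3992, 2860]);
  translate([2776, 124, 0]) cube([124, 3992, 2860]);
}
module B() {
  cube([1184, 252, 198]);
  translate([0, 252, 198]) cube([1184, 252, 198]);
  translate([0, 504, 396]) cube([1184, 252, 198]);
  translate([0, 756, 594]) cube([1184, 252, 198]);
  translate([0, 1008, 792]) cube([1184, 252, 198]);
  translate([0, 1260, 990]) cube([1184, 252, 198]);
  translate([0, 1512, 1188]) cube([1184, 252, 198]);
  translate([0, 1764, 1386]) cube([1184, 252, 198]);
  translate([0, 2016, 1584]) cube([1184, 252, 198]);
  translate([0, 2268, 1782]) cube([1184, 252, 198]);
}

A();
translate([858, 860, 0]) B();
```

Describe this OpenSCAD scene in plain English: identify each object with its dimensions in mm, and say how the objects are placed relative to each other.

A is a box-shaped house frame (walls only): outside footprint 2900×4240 mm, wall height 2860 mm, wall thickness 124 mm. The two y-facing walls run the full x-width; the two x-facing walls fit between the inner faces of the y-facing walls.

B is a run of 10 identical solid stair steps. Each tread is 1184×252 mm and each step block is 198 mm high. Step 1 rests on the floor; step k is offset from step 1 by (k−1)×252 mm in y and (k−1)×198 mm in z.

The staircase sits inside the house frame, centred.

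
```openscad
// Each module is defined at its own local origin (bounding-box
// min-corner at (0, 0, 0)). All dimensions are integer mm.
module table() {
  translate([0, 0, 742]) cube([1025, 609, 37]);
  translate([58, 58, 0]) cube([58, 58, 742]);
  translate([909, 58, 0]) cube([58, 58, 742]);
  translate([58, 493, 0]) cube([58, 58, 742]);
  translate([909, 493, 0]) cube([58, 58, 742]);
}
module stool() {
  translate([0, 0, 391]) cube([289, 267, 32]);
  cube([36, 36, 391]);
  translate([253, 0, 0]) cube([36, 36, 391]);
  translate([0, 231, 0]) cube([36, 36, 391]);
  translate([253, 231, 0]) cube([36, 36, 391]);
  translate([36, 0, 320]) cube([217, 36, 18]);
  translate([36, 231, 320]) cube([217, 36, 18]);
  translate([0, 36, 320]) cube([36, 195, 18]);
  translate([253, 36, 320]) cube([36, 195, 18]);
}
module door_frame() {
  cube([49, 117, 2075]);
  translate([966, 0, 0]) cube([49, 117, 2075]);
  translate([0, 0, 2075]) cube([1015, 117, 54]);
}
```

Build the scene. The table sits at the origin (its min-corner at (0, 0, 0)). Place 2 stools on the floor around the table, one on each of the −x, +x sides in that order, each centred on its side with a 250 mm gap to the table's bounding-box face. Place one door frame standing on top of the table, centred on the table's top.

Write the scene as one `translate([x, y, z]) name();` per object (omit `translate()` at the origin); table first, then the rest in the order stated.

table();
translate([-539, 171, 0]) stool();
translate([1275, 171, 0]) stool();
translate([5, 246, 779]) door_frame();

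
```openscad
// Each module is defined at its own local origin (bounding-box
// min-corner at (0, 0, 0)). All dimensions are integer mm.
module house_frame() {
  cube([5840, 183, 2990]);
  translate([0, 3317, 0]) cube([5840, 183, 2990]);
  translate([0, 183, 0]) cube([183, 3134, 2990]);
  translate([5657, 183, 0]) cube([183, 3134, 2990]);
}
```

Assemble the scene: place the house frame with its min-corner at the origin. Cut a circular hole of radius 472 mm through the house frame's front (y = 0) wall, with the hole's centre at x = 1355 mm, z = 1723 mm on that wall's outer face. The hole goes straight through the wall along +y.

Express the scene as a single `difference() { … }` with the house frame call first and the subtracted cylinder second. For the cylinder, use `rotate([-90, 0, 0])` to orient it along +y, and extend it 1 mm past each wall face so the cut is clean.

difference() {
  house_frame();
  translate([1355, -1, 1723]) rotate([-90, 0, 0]) cylinder(h = 185, r = 472);
}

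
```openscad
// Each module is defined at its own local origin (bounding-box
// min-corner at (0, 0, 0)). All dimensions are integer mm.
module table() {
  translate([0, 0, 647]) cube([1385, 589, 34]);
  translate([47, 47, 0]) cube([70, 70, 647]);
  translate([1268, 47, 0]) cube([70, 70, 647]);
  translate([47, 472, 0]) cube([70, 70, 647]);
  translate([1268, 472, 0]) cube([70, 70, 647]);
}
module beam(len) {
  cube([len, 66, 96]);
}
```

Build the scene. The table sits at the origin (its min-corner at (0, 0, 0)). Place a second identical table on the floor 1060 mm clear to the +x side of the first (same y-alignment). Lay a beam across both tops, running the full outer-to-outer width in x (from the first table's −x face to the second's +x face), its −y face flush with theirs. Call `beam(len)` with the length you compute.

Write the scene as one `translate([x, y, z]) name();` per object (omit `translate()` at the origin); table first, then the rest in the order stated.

table();
translate([2445, 0, 0]) table();
translate([0, 0, 681]) beam(3830);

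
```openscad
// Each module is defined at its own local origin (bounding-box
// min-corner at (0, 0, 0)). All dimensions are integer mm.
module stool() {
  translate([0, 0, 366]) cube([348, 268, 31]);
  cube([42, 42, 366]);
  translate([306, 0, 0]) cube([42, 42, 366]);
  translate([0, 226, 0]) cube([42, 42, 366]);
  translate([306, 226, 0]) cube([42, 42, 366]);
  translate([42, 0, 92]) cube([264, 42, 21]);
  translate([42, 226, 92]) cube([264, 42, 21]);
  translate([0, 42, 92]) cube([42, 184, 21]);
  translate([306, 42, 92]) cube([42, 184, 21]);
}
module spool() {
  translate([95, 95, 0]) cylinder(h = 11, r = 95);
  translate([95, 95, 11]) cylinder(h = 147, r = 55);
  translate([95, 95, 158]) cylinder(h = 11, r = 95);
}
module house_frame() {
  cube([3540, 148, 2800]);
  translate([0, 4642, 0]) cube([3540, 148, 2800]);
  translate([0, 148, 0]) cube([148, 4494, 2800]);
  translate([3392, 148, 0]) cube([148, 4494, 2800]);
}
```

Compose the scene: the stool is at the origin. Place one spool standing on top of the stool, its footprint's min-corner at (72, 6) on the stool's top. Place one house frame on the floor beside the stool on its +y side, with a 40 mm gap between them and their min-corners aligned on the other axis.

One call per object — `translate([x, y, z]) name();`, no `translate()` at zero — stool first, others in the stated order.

stool();
translate([72, 6, 397]) spool();
translate([0, 308, 0]) house_frame();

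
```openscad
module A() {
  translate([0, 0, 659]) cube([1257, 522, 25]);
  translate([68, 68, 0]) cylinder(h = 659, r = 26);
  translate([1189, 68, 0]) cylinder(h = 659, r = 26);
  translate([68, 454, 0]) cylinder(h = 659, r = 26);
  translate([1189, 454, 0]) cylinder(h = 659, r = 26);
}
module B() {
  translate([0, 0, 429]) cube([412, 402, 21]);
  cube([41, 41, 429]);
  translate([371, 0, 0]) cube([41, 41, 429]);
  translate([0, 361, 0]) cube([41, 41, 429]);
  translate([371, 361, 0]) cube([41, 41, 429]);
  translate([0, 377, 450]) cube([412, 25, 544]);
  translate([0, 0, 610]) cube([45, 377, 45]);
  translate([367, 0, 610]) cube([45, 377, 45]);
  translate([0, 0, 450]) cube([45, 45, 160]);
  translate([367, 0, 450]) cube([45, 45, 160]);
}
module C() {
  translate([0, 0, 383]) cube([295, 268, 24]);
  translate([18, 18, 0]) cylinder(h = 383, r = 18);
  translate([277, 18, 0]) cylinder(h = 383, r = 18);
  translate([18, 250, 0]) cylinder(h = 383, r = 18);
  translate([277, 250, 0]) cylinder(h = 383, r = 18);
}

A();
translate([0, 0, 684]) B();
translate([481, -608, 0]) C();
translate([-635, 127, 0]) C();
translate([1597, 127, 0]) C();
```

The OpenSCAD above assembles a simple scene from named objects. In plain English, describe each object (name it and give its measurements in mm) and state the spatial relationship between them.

A is a table: top 1257 mm (x) × 522 mm (y), 25 mm thick, upper face at z = 684 mm, on four round legs of 52 mm diameter, each leg's bounding box inset 42 mm from the nearest pair of top edges, running from z = 0 to the bottom of the top.

B is a chair. The seat is a 412×402×21 mm slab with its top at z = 450 mm, on four 41×41 mm corner legs (flush with the seat edges, standing on z = 0). A flat backrest 25 mm thick, 544 mm tall, spans the full seat width and rises from the seat top along its +y edge, rear face flush with the rear of the seat. Two armrests of 45×45 mm section run along each side from the seat's front edge to the front of the backrest, top faces 205 mm above the seat top and outer faces flush with the seat's x-edges; a 45×45 mm post under the front of each armrest stands on the seat at the front corner.

C is a four-legged stool. The seat is a 295×268×24 mm slab whose top surface is at z = 407 mm; four round legs, each 36 mm in diameter, run from the floor (z = 0) to the underside of the seat, each leg's axis is inset half a diameter from the nearest pair of seat edges (so the leg's bounding box is flush with the corner).

The chair is on top of the table. Three stools sit around the table at the −y, −x, +x sides.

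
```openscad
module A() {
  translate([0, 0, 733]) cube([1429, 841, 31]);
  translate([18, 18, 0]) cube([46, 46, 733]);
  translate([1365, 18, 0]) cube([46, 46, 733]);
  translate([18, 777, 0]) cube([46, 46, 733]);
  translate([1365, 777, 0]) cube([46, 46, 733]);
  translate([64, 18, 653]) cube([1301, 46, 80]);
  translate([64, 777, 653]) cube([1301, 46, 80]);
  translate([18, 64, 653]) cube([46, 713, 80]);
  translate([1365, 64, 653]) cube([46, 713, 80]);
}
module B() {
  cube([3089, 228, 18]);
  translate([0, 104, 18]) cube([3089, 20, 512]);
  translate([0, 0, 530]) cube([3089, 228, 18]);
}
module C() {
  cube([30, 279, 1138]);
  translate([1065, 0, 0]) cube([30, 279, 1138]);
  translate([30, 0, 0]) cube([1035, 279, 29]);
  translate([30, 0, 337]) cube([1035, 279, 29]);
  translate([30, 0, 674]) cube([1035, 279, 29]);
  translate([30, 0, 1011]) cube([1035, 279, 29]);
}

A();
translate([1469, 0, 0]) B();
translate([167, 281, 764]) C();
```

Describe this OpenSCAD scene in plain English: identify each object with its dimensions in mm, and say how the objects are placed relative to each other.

A is a rectangular dining table. The top is 1429×841×31 mm with its upper surface at z = 764 mm. It stands on four 46×46 mm square legs, each inset 18 mm from the nearest pair of top edges, running from the floor to the underside of the top. Four apron rails, 46 mm thick and 80 mm tall, run between adjacent legs with their top edges flush with the underside of the top and their outer faces flush with the legs' outer faces.

B is an I-beam lying along x, 3089 mm long. Overall section height 548 mm. Two flanges 228 mm wide (y) and 18 mm thick, one on the floor and one at the top; a web 20 mm thick runs between them, centred on the flange width.

C is an open bookshelf. Two side panels, each 30 mm thick, 279 mm deep and 1138 mm tall, stand 1095 mm apart (outside-to-outside). Between them sit 4 shelves, each 29 mm thick and 279 mm deep, spanning the full gap between the sides. The bottom shelf rests on the floor (its underside at z = 0) and the clear gap between one shelf's top and the next shelf's underside is 308 mm.

The I-beam is on the floor beside the table on its +x side. The bookshelf is on top of the table, centred.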